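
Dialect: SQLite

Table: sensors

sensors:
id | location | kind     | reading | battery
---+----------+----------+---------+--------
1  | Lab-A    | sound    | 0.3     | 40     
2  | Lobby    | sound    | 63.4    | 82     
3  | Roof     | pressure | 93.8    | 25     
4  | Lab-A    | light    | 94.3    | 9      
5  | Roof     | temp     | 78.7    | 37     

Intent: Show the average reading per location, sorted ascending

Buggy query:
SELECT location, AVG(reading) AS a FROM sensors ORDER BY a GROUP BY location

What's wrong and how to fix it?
Bug: ORDER BY appears before GROUP BY; SQL clause order requires GROUP BY first

Fix: Move ORDER BY to the end, after GROUP BY

Corrected query:
SELECT location, AVG(reading) AS a FROM sensors GROUP BY location ORDER BY a

Result:
location | a    
---------+------
Lab-A    | 47.3 
Lobby    | 63.4 
Roof     | 86.25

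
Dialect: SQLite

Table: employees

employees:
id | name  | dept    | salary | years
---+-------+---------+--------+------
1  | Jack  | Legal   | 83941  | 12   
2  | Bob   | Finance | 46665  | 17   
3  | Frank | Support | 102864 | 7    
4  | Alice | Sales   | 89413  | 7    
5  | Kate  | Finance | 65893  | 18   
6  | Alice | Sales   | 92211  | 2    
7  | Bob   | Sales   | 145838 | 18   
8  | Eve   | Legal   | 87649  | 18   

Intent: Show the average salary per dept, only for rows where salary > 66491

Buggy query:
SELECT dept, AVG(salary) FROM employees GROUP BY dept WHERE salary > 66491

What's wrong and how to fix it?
Bug: Row-level WHERE must come before GROUP BY in the clause order

Fix: Place WHERE between FROM and GROUP BY

Corrected query:
SELECT dept, AVG(salary) FROM employees WHERE salary > 66491 GROUP BY dept

Result:
dept    | AVG(salary)
--------+------------
Legal   | 85795      
Sales   | 109154     
Support | 102864     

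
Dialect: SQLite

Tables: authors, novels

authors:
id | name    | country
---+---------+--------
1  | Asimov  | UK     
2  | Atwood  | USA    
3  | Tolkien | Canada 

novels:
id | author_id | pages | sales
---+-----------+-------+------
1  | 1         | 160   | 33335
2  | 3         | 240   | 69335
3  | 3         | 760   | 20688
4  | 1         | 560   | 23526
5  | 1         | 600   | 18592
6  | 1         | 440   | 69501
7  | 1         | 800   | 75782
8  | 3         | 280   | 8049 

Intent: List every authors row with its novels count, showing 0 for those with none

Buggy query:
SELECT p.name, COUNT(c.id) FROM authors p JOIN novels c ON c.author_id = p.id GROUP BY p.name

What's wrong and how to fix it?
Bug: An inner join excludes parents with zero children

Fix: Switch to LEFT JOIN to retain unmatched parent rows

Corrected query:
SELECT p.name, COUNT(c.id) FROM authors p LEFT JOIN novels c ON c.author_id = p.id GROUP BY p.name

Result:
name    | COUNT(c.id)
--------+------------
Asimov  | 5          
Atwood  | 0          
Tolkien | 3          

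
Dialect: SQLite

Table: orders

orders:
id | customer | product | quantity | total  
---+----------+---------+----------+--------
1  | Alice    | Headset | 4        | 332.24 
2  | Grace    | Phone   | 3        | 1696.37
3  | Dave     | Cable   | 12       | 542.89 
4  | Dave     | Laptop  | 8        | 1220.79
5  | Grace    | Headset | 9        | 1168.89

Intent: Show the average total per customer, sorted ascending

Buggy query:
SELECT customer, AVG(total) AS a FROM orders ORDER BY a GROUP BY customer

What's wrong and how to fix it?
Bug: ORDER BY appears before GROUP BY; SQL clause order requires GROUP BY first

Fix: Move ORDER BY to the end, after GROUP BY

Corrected query:
SELECT customer, AVG(total) AS a FROM orders GROUP BY customer ORDER BY a

Result:
customer | a      
---------+--------
Alice    | 332.24 
Dave     | 881.84 
Grace    | 1432.63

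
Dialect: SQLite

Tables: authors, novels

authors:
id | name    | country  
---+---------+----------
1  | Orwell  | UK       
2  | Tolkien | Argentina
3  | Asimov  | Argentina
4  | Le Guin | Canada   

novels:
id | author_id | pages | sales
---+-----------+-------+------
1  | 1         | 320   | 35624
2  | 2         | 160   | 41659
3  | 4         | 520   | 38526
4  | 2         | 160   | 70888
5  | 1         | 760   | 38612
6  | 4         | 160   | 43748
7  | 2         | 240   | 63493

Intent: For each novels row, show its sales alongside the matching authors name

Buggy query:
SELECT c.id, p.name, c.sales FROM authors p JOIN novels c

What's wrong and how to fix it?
Bug: Missing join condition: each novels row is matched to all authors rows instead of just its own

Fix: Specify the join condition linking the foreign key to the parent id

Corrected query:
SELECT c.id, p.name, c.sales FROM authors p JOIN novels c ON c.author_id = p.id

Result:
id | name    | sales
---+---------+------
1  | Orwell  | 35624
2  | Tolkien | 41659
3  | Le Guin | 38526
4  | Tolkien | 70888
5  | Orwell  | 38612
6  | Le Guin | 43748
7  | Tolkien | 63493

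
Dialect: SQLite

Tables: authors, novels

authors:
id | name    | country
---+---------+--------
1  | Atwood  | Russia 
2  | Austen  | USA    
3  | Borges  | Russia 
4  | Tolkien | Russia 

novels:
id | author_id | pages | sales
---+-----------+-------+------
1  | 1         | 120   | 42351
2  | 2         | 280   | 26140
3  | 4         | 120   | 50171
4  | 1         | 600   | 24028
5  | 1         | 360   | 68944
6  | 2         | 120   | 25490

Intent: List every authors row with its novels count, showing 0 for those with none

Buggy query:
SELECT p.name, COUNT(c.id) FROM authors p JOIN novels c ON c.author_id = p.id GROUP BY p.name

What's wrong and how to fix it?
Bug: An inner join excludes parents with zero children

Fix: Switch to LEFT JOIN to retain unmatched parent rows

Corrected query:
SELECT p.name, COUNT(c.id) FROM authors p LEFT JOIN novels c ON c.author_id = p.id GROUP BY p.name

Result:
name    | COUNT(c.id)
--------+------------
Atwood  | 3          
Austen  | 2          
Borges  | 0          
Tolkien | 1          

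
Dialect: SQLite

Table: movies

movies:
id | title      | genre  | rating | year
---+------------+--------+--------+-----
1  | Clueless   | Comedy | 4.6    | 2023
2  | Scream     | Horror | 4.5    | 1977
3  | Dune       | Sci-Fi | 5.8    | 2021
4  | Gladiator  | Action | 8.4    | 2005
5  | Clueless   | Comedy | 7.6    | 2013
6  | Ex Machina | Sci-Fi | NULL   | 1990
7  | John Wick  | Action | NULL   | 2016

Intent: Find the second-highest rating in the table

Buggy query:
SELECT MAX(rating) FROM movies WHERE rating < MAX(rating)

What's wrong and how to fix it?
Bug: MAX(rating) on the right of the comparison is an aggregate-in-WHERE error

Fix: Compute the overall MAX in a subquery, then take MAX of rows below it

Corrected query:
SELECT MAX(rating) FROM movies WHERE rating < (SELECT MAX(rating) FROM movies)

Result:
MAX(rating)
-----------
7.6        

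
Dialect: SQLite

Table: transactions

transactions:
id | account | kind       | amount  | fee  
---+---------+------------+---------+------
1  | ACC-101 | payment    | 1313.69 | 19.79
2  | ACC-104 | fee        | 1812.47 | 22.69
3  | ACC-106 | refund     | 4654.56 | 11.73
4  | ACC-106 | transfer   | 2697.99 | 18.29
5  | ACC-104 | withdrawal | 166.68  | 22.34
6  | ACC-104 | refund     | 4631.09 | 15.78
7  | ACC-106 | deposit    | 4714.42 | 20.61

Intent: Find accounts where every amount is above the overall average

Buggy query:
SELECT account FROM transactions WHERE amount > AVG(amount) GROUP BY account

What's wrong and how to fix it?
Bug: WHERE evaluates per row before aggregation, so AVG() is unavailable

Fix: Compute the overall average in a scalar subquery and compare each group's MIN against it in HAVING

Corrected query:
SELECT account FROM transactions GROUP BY account HAVING MIN(amount) > (SELECT AVG(amount) FROM transactions)

Result:
(no rows)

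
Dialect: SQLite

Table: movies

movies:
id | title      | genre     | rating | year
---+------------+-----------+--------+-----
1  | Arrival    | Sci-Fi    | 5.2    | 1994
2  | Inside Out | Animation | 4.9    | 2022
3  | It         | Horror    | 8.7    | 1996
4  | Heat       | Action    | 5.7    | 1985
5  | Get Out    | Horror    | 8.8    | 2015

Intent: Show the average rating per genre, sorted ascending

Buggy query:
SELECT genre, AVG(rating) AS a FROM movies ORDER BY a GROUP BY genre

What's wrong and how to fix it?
Bug: ORDER BY appears before GROUP BY; SQL clause order requires GROUP BY first

Fix: Move ORDER BY to the end, after GROUP BY

Corrected query:
SELECT genre, AVG(rating) AS a FROM movies GROUP BY genre ORDER BY a

Result:
genre     | a   
----------+-----
Animation | 4.9 
Sci-Fi    | 5.2 
Action    | 5.7 
Horror    | 8.75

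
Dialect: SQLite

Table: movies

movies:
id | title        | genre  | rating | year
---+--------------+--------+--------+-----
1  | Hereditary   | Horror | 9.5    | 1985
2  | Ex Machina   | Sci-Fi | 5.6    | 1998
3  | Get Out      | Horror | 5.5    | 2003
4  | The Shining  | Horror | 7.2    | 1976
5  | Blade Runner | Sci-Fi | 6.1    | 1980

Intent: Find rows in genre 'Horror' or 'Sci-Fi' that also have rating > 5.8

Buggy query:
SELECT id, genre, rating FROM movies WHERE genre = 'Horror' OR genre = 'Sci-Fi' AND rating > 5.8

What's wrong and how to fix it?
Bug: Without parentheses, AND is evaluated before OR, so the rating filter only applies to the 'Sci-Fi' branch

Fix: Group the OR with parentheses (or use IN), then AND the threshold

Corrected query:
SELECT id, genre, rating FROM movies WHERE (genre = 'Horror' OR genre = 'Sci-Fi') AND rating > 5.8

Result:
id | genre  | rating
---+--------+-------
1  | Horror | 9.5   
4  | Horror | 7.2   
5  | Sci-Fi | 6.1   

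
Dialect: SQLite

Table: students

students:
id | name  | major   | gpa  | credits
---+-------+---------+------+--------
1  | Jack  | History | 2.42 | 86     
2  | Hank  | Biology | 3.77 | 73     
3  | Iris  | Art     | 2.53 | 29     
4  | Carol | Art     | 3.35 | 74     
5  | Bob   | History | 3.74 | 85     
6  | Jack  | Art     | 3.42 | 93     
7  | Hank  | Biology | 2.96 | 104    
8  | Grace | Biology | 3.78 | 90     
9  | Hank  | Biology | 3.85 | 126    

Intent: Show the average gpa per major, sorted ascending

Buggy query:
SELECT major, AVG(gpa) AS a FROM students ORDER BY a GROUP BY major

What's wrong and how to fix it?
Bug: ORDER BY appears before GROUP BY; SQL clause order requires GROUP BY first

Fix: Reorder: SELECT … FROM … GROUP BY … ORDER BY …

Corrected query:
SELECT major, AVG(gpa) AS a FROM students GROUP BY major ORDER BY a

Result:
major   | a   
--------+-----
History | 3.08
Art     | 3.1 
Biology | 3.59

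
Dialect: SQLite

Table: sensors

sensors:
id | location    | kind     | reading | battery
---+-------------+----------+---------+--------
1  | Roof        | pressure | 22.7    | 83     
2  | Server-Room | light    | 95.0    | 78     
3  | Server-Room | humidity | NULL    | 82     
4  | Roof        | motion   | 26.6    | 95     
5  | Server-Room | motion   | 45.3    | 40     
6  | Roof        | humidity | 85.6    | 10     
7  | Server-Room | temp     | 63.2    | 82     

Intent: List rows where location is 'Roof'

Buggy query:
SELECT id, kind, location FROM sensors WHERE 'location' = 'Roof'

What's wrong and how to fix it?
Bug: Single quotes denote string literals in SQL; the column name is being compared as a constant string

Fix: Reference the column as location without single quotes

Corrected query:
SELECT id, kind, location FROM sensors WHERE location = 'Roof'

Result:
id | kind     | location
---+----------+---------
1  | pressure | Roof    
4  | motion   | Roof    
6  | humidity | Roof    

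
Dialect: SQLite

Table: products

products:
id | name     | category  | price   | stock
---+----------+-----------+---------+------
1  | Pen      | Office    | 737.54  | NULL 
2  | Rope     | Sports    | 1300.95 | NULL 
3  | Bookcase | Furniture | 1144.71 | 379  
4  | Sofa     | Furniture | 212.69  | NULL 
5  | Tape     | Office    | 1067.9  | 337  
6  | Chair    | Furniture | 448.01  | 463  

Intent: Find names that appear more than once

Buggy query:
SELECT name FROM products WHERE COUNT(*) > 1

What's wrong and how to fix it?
Bug: COUNT(*) is an aggregate and cannot be used in WHERE

Fix: GROUP BY name, then filter groups with HAVING COUNT(*) > 1

Corrected query:
SELECT name FROM products GROUP BY name HAVING COUNT(*) > 1

Result:
(no rows)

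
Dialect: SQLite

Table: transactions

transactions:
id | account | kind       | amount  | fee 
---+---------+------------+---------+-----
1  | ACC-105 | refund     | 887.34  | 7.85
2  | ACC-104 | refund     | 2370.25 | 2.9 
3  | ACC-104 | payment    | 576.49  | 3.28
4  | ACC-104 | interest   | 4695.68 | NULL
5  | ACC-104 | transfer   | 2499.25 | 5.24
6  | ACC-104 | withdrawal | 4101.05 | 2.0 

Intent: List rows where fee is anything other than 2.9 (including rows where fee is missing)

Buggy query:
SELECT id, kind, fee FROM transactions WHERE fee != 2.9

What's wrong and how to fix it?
Bug: 'fee != 2.9' is unknown when fee is NULL, so NULL rows are silently excluded

Fix: Handle NULL separately with IS NULL alongside the inequality

Corrected query:
SELECT id, kind, fee FROM transactions WHERE fee != 2.9 OR fee IS NULL

Result:
id | kind       | fee 
---+------------+-----
1  | refund     | 7.85
3  | payment    | 3.28
4  | interest   | NULL
5  | transfer   | 5.24
6  | withdrawal | 2   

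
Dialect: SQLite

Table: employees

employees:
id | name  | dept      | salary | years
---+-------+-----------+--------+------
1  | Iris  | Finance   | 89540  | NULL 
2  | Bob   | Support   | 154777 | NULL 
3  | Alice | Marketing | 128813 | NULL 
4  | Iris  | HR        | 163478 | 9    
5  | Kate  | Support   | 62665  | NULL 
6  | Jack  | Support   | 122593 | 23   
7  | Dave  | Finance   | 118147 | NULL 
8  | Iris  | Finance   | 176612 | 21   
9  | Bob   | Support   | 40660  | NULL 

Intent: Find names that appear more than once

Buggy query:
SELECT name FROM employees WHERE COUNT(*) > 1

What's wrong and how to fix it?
Bug: COUNT(*) is an aggregate and cannot be used in WHERE

Fix: GROUP BY name, then filter groups with HAVING COUNT(*) > 1

Corrected query:
SELECT name FROM employees GROUP BY name HAVING COUNT(*) > 1

Result:
name
----
Bob 
Iris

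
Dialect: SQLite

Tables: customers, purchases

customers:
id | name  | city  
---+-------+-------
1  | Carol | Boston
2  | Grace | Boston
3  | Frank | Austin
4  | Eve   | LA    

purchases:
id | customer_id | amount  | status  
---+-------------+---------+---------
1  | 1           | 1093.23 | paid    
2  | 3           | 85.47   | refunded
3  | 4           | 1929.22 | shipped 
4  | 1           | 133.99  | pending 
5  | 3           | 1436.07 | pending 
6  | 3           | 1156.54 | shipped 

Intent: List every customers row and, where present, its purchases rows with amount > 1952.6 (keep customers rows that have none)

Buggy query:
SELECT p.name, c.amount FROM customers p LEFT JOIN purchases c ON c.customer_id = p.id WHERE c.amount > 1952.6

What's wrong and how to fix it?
Bug: Filtering c.amount in WHERE discards the NULL rows produced by LEFT JOIN, turning it into an inner join

Fix: Move the right-table condition into the ON clause so unmatched parents are kept

Corrected query:
SELECT p.name, c.amount FROM customers p LEFT JOIN purchases c ON c.customer_id = p.id AND c.amount > 1952.6

Result:
name  | amount
------+-------
Carol | NULL  
Grace | NULL  
Frank | NULL  
Eve   | NULL  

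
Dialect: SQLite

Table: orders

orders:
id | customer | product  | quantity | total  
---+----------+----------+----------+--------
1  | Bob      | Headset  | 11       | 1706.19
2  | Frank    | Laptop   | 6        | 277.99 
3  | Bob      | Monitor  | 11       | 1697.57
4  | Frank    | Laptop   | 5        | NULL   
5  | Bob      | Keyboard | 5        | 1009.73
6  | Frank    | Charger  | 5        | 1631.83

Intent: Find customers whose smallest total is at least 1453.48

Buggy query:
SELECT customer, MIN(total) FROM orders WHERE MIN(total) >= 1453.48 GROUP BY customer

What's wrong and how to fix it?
Bug: MIN() in WHERE is a misuse of aggregate

Fix: Replace WHERE with HAVING after the GROUP BY

Corrected query:
SELECT customer, MIN(total) FROM orders GROUP BY customer HAVING MIN(total) >= 1453.48

Result:
(no rows)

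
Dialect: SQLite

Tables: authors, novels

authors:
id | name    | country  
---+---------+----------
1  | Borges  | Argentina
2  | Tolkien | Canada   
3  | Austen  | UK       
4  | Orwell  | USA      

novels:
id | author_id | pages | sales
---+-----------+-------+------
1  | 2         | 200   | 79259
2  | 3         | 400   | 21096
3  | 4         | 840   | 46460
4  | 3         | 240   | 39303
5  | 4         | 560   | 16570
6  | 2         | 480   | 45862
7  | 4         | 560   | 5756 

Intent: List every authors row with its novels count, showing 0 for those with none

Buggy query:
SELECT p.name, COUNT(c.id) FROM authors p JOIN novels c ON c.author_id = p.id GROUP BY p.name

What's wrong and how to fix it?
Bug: INNER JOIN drops authors rows that have no matching novels rows

Fix: Switch to LEFT JOIN to retain unmatched parent rows

Corrected query:
SELECT p.name, COUNT(c.id) FROM authors p LEFT JOIN novels c ON c.author_id = p.id GROUP BY p.name

Result:
name    | COUNT(c.id)
--------+------------
Austen  | 2          
Borges  | 0          
Orwell  | 3          
Tolkien | 2          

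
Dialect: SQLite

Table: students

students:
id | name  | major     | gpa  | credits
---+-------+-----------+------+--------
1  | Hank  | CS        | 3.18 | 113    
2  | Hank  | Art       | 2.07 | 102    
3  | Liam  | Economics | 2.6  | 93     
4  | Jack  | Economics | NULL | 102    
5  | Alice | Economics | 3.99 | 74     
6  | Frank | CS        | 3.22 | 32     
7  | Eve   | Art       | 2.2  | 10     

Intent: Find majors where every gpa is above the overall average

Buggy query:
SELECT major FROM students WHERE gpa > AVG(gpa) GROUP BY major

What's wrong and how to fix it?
Bug: AVG() is an aggregate; it can't sit directly in WHERE

Fix: Compute the overall average in a scalar subquery and compare each group's MIN against it in HAVING

Corrected query:
SELECT major FROM students GROUP BY major HAVING MIN(gpa) > (SELECT AVG(gpa) FROM students)

Result:
major
-----
CS   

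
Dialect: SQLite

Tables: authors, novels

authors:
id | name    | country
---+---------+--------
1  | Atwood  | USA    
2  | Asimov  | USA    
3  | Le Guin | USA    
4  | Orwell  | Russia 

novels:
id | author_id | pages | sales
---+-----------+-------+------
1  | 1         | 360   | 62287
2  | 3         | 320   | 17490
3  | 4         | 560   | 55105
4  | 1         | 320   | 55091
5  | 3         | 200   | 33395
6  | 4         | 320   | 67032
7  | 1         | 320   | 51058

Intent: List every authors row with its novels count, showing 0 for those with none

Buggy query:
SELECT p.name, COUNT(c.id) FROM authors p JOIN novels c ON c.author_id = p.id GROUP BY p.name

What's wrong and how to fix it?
Bug: An inner join excludes parents with zero children

Fix: Switch to LEFT JOIN to retain unmatched parent rows

Corrected query:
SELECT p.name, COUNT(c.id) FROM authors p LEFT JOIN novels c ON c.author_id = p.id GROUP BY p.name

Result:
name    | COUNT(c.id)
--------+------------
Asimov  | 0          
Atwood  | 3          
Le Guin | 2          
Orwell  | 2          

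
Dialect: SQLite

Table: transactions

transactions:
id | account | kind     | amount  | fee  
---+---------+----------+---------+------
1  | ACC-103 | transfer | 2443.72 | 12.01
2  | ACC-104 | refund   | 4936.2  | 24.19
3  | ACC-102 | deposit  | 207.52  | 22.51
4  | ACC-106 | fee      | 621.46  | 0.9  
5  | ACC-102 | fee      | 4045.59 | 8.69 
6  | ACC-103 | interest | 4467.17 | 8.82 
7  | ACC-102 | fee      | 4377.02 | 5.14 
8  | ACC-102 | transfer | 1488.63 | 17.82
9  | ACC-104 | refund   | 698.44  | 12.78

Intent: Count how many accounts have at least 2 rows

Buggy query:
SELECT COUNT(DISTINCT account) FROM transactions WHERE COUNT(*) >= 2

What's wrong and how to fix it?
Bug: WHERE filters individual rows, not groups, so a group-level COUNT is invalid there

Fix: Use a subquery that GROUPs and filters with HAVING, then count its rows

Corrected query:
SELECT COUNT(*) FROM (SELECT account FROM transactions GROUP BY account HAVING COUNT(*) >= 2)

Result:
COUNT(*)
--------
3       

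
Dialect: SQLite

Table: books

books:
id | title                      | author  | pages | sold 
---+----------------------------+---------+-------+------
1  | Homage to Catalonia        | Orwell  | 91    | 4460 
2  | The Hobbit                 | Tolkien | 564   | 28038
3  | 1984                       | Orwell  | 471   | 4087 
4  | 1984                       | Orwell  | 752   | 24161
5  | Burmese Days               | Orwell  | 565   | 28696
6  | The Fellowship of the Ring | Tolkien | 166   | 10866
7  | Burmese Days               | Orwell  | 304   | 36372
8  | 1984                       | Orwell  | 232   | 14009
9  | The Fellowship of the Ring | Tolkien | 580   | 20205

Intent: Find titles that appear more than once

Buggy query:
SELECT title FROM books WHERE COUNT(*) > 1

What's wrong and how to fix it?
Bug: COUNT(*) is an aggregate and cannot be used in WHERE

Fix: Group first, then use HAVING for the count condition

Corrected query:
SELECT title FROM books GROUP BY title HAVING COUNT(*) > 1

Result:
title                     
--------------------------
1984                      
Burmese Days              
The Fellowship of the Ring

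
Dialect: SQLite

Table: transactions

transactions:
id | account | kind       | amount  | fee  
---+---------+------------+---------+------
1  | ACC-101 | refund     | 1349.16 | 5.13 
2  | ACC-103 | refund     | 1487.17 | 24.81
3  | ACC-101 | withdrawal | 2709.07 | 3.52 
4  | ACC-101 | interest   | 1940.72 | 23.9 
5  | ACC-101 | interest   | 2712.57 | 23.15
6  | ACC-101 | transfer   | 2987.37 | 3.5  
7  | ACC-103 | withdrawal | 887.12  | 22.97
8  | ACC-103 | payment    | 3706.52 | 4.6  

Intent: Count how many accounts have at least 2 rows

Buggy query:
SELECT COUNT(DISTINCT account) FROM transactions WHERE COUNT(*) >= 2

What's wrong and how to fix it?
Bug: COUNT(*) cannot appear in WHERE; the per-group count doesn't exist yet

Fix: Use a subquery that GROUPs and filters with HAVING, then count its rows

Corrected query:
SELECT COUNT(*) FROM (SELECT account FROM transactions GROUP BY account HAVING COUNT(*) >= 2)

Result:
COUNT(*)
--------
2       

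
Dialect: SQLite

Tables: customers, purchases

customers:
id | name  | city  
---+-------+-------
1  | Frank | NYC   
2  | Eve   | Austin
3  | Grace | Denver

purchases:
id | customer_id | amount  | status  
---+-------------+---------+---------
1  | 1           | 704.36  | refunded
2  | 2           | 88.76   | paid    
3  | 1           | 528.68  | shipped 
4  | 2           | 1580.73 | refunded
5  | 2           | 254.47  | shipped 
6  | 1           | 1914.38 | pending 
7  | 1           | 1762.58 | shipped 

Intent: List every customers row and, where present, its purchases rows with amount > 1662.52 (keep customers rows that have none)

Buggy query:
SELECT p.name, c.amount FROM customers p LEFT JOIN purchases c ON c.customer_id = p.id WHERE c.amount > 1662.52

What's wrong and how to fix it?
Bug: Filtering c.amount in WHERE discards the NULL rows produced by LEFT JOIN, turning it into an inner join

Fix: Move the right-table condition into the ON clause so unmatched parents are kept

Corrected query:
SELECT p.name, c.amount FROM customers p LEFT JOIN purchases c ON c.customer_id = p.id AND c.amount > 1662.52

Result:
name  | amount 
------+--------
Frank | 1762.58
Frank | 1914.38
Eve   | NULL   
Grace | NULL   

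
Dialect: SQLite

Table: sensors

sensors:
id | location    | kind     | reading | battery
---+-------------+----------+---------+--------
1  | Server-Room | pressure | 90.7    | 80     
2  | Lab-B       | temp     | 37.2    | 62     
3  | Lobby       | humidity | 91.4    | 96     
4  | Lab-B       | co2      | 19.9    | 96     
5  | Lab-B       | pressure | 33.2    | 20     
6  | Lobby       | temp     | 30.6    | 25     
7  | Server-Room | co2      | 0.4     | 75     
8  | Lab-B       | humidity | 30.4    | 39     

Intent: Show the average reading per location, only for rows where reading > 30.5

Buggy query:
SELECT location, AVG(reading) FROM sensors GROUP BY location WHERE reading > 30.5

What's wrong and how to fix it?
Bug: WHERE cannot follow GROUP BY

Fix: Place WHERE between FROM and GROUP BY

Corrected query:
SELECT location, AVG(reading) FROM sensors WHERE reading > 30.5 GROUP BY location

Result:
location    | AVG(reading)
------------+-------------
Lab-B       | 35.2        
Lobby       | 61          
Server-Room | 90.7        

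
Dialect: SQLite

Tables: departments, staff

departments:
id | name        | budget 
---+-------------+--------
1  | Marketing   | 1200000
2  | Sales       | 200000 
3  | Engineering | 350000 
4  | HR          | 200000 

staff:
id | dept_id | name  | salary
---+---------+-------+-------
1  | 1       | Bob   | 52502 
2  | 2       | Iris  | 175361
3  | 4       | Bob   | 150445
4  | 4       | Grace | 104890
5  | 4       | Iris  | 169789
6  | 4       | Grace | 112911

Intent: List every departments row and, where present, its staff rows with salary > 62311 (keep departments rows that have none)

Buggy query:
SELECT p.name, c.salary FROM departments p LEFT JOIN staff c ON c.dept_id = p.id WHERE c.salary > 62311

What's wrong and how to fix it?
Bug: A WHERE condition on the right-hand table after LEFT JOIN drops unmatched parents

Fix: Move the right-table condition into the ON clause so unmatched parents are kept

Corrected query:
SELECT p.name, c.salary FROM departments p LEFT JOIN staff c ON c.dept_id = p.id AND c.salary > 62311

Result:
name        | salary
------------+-------
Marketing   | NULL  
Sales       | 175361
Engineering | NULL  
HR          | 104890
HR          | 112911
HR          | 150445
HR          | 169789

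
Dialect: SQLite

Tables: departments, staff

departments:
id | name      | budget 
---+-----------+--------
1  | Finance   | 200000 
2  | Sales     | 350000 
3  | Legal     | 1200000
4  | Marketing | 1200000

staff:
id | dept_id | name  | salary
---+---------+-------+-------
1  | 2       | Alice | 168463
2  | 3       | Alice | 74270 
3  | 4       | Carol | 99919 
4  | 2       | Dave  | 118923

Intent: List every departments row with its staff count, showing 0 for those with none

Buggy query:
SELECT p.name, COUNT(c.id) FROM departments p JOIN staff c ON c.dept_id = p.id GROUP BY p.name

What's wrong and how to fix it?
Bug: An inner join excludes parents with zero children

Fix: Use LEFT JOIN so parents without children still appear (COUNT(c.id) gives 0)

Corrected query:
SELECT p.name, COUNT(c.id) FROM departments p LEFT JOIN staff c ON c.dept_id = p.id GROUP BY p.name

Result:
name      | COUNT(c.id)
----------+------------
Finance   | 0          
Legal     | 1          
Marketing | 1          
Sales     | 2          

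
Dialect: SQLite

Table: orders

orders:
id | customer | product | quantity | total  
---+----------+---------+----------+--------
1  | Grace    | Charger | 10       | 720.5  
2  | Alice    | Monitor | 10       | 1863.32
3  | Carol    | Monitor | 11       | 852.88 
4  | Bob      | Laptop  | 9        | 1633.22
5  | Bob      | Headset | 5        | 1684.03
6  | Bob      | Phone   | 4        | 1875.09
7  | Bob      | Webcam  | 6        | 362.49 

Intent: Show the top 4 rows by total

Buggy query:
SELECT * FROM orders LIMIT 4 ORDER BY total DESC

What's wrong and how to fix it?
Bug: LIMIT must come after ORDER BY

Fix: Swap the clauses: ORDER BY first, then LIMIT

Corrected query:
SELECT * FROM orders ORDER BY total DESC LIMIT 4

Result:
id | customer | product | quantity | total  
---+----------+---------+----------+--------
6  | Bob      | Phone   | 4        | 1875.09
2  | Alice    | Monitor | 10       | 1863.32
5  | Bob      | Headset | 5        | 1684.03
4  | Bob      | Laptop  | 9        | 1633.22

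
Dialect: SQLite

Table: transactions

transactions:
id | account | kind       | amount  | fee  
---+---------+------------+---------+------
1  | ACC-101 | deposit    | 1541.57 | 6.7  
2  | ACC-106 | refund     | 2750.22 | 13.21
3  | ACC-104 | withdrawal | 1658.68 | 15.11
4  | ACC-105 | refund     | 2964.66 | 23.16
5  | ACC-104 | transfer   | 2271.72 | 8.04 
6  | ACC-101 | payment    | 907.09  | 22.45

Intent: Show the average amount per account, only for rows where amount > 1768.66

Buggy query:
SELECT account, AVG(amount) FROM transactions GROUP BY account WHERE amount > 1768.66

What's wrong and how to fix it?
Bug: WHERE cannot follow GROUP BY

Fix: Move the WHERE clause before GROUP BY

Corrected query:
SELECT account, AVG(amount) FROM transactions WHERE amount > 1768.66 GROUP BY account

Result:
account | AVG(amount)
--------+------------
ACC-104 | 2271.72    
ACC-105 | 2964.66    
ACC-106 | 2750.22    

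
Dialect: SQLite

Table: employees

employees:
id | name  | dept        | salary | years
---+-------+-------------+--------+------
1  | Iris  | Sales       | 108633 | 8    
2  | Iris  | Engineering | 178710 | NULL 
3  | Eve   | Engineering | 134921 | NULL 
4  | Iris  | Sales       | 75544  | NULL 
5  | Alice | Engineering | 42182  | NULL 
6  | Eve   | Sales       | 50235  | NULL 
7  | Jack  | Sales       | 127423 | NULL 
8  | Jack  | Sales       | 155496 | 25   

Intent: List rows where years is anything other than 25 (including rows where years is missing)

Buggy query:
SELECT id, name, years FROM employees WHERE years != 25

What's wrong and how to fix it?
Bug: 'years != 25' is unknown when years is NULL, so NULL rows are silently excluded

Fix: Add an explicit OR years IS NULL to include the missing-value rows

Corrected query:
SELECT id, name, years FROM employees WHERE years != 25 OR years IS NULL

Result:
id | name  | years
---+-------+------
1  | Iris  | 8    
2  | Iris  | NULL 
3  | Eve   | NULL 
4  | Iris  | NULL 
5  | Alice | NULL 
6  | Eve   | NULL 
7  | Jack  | NULL 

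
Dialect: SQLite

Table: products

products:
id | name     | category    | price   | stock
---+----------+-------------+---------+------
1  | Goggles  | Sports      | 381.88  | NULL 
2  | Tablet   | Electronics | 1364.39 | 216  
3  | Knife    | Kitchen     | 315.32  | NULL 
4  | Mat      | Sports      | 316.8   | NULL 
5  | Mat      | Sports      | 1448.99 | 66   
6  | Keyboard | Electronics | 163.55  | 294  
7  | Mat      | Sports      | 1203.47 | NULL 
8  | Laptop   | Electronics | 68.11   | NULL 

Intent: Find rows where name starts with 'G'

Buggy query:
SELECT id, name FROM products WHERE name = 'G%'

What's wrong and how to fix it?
Bug: Wildcards only work with LIKE; '=' treats '%' as a literal character

Fix: Use LIKE for wildcard pattern matching

Corrected query:
SELECT id, name FROM products WHERE name LIKE 'G%'

Result:
id | name   
---+--------
1  | Goggles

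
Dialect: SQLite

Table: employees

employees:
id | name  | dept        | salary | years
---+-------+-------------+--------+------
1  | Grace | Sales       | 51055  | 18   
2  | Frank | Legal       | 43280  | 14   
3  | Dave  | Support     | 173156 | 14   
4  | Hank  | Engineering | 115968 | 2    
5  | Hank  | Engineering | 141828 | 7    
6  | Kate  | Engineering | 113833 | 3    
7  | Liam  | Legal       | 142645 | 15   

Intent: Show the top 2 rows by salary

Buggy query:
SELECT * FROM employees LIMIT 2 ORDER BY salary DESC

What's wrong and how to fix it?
Bug: ORDER BY cannot follow LIMIT; LIMIT is the final clause

Fix: Sort with ORDER BY, then apply LIMIT

Corrected query:
SELECT * FROM employees ORDER BY salary DESC LIMIT 2

Result:
id | name | dept    | salary | years
---+------+---------+--------+------
3  | Dave | Support | 173156 | 14   
7  | Liam | Legal   | 142645 | 15   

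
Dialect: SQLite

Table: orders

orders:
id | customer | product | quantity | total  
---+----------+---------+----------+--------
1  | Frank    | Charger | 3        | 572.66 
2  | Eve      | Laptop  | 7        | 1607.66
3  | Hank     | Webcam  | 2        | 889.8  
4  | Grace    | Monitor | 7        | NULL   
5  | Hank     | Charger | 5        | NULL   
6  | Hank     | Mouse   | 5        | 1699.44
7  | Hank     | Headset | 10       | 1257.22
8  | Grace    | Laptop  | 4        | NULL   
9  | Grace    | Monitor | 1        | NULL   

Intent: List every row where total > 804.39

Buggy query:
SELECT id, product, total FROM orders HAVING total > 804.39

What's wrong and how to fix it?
Bug: This is a non-aggregate query (no GROUP BY, no aggregates), so in SQLite the HAVING clause is invalid here; a row-level condition belongs in WHERE

Fix: Replace HAVING with WHERE since the condition applies to individual rows

Corrected query:
SELECT id, product, total FROM orders WHERE total > 804.39

Result:
id | product | total  
---+---------+--------
2  | Laptop  | 1607.66
3  | Webcam  | 889.8  
6  | Mouse   | 1699.44
7  | Headset | 1257.22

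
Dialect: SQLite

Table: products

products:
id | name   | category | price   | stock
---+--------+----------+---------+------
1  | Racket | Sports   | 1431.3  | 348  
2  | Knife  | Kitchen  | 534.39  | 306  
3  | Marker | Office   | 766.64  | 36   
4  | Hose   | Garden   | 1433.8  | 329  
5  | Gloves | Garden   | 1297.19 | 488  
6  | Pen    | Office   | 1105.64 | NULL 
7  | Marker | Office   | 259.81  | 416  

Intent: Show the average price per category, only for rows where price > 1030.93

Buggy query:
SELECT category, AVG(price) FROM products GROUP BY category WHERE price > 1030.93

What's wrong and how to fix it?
Bug: WHERE cannot follow GROUP BY

Fix: Move the WHERE clause before GROUP BY

Corrected query:
SELECT category, AVG(price) FROM products WHERE price > 1030.93 GROUP BY category

Result:
category | AVG(price)
---------+-----------
Garden   | 1365.495  
Office   | 1105.64   
Sports   | 1431.3    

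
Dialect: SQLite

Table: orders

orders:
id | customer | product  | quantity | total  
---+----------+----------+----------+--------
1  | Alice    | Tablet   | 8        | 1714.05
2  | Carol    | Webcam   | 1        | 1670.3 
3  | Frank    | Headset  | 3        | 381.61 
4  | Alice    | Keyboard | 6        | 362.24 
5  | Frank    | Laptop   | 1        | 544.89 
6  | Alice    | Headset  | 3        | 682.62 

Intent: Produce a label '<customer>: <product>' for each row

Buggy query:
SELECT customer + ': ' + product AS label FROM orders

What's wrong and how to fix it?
Bug: '+' is numeric addition; on text columns SQLite converts them to 0 instead of concatenating

Fix: Use the || operator for string concatenation

Corrected query:
SELECT customer || ': ' || product AS label FROM orders

Result:
label          
---------------
Alice: Tablet  
Carol: Webcam  
Frank: Headset 
Alice: Keyboard
Frank: Laptop  
Alice: Headset 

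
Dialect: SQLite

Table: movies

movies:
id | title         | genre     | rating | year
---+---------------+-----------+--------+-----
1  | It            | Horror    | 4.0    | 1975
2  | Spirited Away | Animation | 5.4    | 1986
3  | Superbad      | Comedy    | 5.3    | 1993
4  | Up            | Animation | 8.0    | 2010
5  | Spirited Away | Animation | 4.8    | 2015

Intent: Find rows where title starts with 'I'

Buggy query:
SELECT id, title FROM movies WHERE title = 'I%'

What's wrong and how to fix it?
Bug: '=' compares the literal string including the % character; pattern matching needs LIKE

Fix: Use LIKE for wildcard pattern matching

Corrected query:
SELECT id, title FROM movies WHERE title LIKE 'I%'

Result:
id | title
---+------
1  | It   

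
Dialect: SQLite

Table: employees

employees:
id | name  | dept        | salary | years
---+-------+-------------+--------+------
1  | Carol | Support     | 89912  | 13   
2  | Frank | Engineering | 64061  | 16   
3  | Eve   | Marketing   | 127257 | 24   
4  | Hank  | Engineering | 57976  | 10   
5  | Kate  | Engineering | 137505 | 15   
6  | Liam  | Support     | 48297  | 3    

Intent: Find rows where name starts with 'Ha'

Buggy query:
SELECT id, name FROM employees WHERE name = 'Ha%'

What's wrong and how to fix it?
Bug: '=' compares the literal string including the % character; pattern matching needs LIKE

Fix: Use LIKE for wildcard pattern matching

Corrected query:
SELECT id, name FROM employees WHERE name LIKE 'Ha%'

Result:
id | name
---+-----
4  | Hank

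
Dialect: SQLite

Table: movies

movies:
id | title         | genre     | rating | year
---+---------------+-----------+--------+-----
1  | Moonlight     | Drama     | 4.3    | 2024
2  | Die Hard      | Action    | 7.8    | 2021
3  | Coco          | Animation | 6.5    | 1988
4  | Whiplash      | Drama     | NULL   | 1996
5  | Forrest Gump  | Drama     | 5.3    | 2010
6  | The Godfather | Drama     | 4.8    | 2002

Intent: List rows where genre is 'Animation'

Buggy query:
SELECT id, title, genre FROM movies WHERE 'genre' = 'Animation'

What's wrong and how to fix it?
Bug: Single quotes denote string literals in SQL; the column name is being compared as a constant string

Fix: Reference the column as genre without single quotes

Corrected query:
SELECT id, title, genre FROM movies WHERE genre = 'Animation'

Result:
id | title | genre    
---+-------+----------
3  | Coco  | Animation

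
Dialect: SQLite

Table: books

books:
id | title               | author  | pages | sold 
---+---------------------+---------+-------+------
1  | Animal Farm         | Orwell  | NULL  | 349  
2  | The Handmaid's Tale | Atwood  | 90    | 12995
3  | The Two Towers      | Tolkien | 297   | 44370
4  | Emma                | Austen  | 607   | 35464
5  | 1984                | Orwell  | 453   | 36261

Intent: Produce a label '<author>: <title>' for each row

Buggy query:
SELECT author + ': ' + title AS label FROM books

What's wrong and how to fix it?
Bug: SQLite uses || for string concatenation; + coerces text to numbers (yielding 0)

Fix: Replace + with || to concatenate text

Corrected query:
SELECT author || ': ' || title AS label FROM books

Result:
label                      
---------------------------
Orwell: Animal Farm        
Atwood: The Handmaid's Tale
Tolkien: The Two Towers    
Austen: Emma               
Orwell: 1984               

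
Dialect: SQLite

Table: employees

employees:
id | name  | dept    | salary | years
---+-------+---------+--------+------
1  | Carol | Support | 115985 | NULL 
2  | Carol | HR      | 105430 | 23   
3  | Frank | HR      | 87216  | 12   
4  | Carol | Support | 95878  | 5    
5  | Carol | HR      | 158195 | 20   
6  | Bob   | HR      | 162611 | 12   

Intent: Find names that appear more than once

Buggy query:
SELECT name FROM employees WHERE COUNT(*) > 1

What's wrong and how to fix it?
Bug: COUNT(*) is an aggregate and cannot be used in WHERE

Fix: GROUP BY name, then filter groups with HAVING COUNT(*) > 1

Corrected query:
SELECT name FROM employees GROUP BY name HAVING COUNT(*) > 1

Result:
name 
-----
Carol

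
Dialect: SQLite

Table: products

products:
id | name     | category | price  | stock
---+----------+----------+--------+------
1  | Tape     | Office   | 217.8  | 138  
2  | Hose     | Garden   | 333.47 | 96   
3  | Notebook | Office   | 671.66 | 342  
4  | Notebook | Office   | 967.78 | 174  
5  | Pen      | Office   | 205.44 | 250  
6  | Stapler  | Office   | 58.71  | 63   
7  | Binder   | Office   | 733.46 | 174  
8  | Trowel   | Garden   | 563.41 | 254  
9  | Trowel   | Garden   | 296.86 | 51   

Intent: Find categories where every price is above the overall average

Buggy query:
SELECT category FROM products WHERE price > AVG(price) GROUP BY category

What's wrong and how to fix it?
Bug: WHERE evaluates per row before aggregation, so AVG() is unavailable

Fix: Use a subquery for AVG and a HAVING MIN(...) filter so the condition holds for every row in the group

Corrected query:
SELECT category FROM products GROUP BY category HAVING MIN(price) > (SELECT AVG(price) FROM products)

Result:
(no rows)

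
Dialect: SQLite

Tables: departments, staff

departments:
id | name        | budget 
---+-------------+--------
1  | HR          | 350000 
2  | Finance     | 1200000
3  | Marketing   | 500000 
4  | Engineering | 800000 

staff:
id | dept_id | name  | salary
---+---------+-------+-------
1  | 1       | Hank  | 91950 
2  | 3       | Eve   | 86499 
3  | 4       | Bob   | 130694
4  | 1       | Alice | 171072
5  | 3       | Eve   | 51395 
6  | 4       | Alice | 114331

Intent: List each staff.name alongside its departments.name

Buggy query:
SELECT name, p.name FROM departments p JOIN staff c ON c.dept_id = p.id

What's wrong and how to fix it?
Bug: 'name' exists in both joined tables, so the database can't tell which one is meant

Fix: Qualify the column with its table alias (c.name)

Corrected query:
SELECT c.name, p.name FROM departments p JOIN staff c ON c.dept_id = p.id

Result:
name  | name       
------+------------
Hank  | HR         
Eve   | Marketing  
Bob   | Engineering
Alice | HR         
Eve   | Marketing  
Alice | Engineering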